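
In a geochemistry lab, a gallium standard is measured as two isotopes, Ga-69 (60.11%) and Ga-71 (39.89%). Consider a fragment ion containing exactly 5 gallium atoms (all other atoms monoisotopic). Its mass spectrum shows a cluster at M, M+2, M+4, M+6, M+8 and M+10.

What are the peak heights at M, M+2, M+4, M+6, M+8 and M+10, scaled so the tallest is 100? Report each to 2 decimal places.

22.71 : 75.34 : 100.00 : 66.36 : 22.02 : 2.92

Expanding (0.6011 + 0.3989)^5:
P(M) = 0.6011^5 = 0.078475
P(M+2) = 5 × 0.6011^4 × 0.3989^1 = 0.260388
P(M+4) = 10 × 0.6011^3 × 0.3989^2 = 0.345596
P(M+6) = 10 × 0.6011^2 × 0.3989^3 = 0.229343
P(M+8) = 5 × 0.6011^1 × 0.3989^4 = 0.076098
P(M+10) = 0.3989^5 = 0.010100
The M+4 peak is largest (0.345596); scaling to 100 gives 22.71 : 75.34 : 100.00 : 66.36 : 22.02 : 2.92.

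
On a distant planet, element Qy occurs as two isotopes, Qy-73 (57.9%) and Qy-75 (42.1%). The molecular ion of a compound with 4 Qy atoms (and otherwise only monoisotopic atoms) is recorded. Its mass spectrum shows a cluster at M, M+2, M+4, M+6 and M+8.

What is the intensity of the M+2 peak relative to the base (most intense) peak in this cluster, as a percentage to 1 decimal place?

Term probabilities: M 0.1124, M+2 0.3269, M+4 0.3565, M+6 0.1728, M+8 0.0314. Base peak = M+4.
P(M+4) = C(4,2) × 0.579^2 × 0.421^2 = 6 × 0.335241 × 0.177241 = 0.356511 (base)
P(M+2) = C(4,1) × 0.579^3 × 0.421^1 = 4 × 0.19410454 × 0.4210 = 0.326872
Relative intensity = 0.326872 / 0.356511 × 100 = 91.7

91.7%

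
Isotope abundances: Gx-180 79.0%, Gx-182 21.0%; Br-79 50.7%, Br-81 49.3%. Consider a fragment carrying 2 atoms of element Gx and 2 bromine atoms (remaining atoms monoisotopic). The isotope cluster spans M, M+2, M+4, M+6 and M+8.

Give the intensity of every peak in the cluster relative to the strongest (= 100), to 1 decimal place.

40.4 : 100.0 : 82.8 : 25.8 : 2.7

Element Gx pattern (n=2): 0.6241 : 0.3318 : 0.0441
Bromine pattern (n=2): 0.257049 : 0.499902 : 0.243049
Convolve the two distributions (both contribute in 2-u steps):
  M: 0.6241×0.257049 = 0.160424
  M+2: 0.6241×0.499902 + 0.3318×0.257049 = 0.397278
  M+4: 0.6241×0.243049 + 0.3318×0.499902 + 0.0441×0.257049 = 0.328890
  M+6: 0.3318×0.243049 + 0.0441×0.499902 = 0.102689
  M+8: 0.0441×0.243049 = 0.010718
Scale to base peak (0.397278) = 100: 40.4 : 100.0 : 82.8 : 25.8 : 2.7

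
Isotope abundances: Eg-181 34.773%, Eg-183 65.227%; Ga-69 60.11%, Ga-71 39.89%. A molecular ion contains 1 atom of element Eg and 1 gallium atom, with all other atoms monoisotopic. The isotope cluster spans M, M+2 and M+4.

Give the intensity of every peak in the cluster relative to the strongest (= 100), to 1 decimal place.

Element Eg pattern (n=1): 0.34773 : 0.65227
Gallium pattern (n=1): 0.6011 : 0.3989
Convolve the two distributions (both contribute in 2-u steps):
  M: 0.34773×0.6011 = 0.209021
  M+2: 0.34773×0.3989 + 0.65227×0.6011 = 0.530789
  M+4: 0.65227×0.3989 = 0.260191
Scale to base peak (0.530789) = 100: 39.4 : 100.0 : 49.0

39.4 : 100.0 : 49.0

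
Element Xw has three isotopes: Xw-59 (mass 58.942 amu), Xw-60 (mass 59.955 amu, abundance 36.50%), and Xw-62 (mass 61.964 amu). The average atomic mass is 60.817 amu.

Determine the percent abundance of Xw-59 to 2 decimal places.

Let x and y be the fractions of Xw-59 and Xw-62. Then x + y = 1 − 0.3650 = 0.6350 and 58.942x + 61.964y = 60.817 − 0.3650×59.955 = 38.933425.
Substituting: 58.942x + 61.964(0.6350 − x) = 38.933425
(58.942 − 61.964)x = -0.413715  ⇒  x = 0.13690, y = 0.49810
Xw-59: 13.69%, Xw-62: 49.81%.

13.69%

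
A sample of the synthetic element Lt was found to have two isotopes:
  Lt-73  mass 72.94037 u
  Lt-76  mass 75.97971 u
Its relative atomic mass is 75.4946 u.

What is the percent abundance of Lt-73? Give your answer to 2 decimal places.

15.96%

With x = fraction of Lt-73 (so Lt-76 is 1 − x):
72.94037·x + 75.97971·(1 − x) = 75.4946
(72.94037 − 75.97971)·x = 75.4946 − 75.97971
x = -0.48511 / -3.03934 = 0.15961 → 15.96% Lt-73, 84.04% Lt-76.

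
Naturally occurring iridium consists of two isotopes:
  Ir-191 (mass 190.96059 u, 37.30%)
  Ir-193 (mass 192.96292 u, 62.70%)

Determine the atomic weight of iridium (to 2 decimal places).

Average mass = Σ (abundance × isotope mass) = 0.3730 × 190.96059 + 0.6270 × 192.96292
= 71.228300 + 120.987751 = 192.216051 u

192.22 u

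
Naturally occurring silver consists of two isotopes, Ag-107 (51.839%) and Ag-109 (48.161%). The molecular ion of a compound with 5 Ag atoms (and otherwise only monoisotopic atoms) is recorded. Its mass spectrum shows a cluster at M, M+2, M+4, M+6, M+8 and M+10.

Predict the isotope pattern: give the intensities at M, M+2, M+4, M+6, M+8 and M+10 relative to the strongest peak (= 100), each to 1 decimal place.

11.6 : 53.8 : 100.0 : 92.9 : 43.2 : 8.0

Expanding (0.51839 + 0.48161)^5:
P(M) = 0.51839^5 = 0.037435
P(M+2) = 5 × 0.51839^4 × 0.48161^1 = 0.173897
P(M+4) = 10 × 0.51839^3 × 0.48161^2 = 0.323118
P(M+6) = 10 × 0.51839^2 × 0.48161^3 = 0.300192
P(M+8) = 5 × 0.51839^1 × 0.48161^4 = 0.139447
P(M+10) = 0.48161^5 = 0.025911
The M+4 peak is largest (0.323118); scaling to 100 gives 11.6 : 53.8 : 100.0 : 92.9 : 43.2 : 8.0.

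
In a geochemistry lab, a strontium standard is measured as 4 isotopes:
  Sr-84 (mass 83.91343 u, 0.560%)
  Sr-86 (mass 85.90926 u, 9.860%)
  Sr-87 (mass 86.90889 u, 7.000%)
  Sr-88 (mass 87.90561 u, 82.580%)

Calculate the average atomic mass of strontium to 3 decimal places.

87.617 u

Weight each isotope mass by its fractional abundance: 0.00560 × 83.91343 + 0.09860 × 85.90926 + 0.07000 × 86.90889 + 0.82580 × 87.90561
= 0.469915 + 8.470653 + 6.083622 + 72.592453 = 87.616643 u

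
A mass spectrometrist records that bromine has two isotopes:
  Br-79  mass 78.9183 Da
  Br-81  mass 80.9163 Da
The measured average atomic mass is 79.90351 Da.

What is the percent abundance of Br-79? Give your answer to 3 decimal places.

50.690%

Let x be the fractional abundance of Br-79; then Br-81 has abundance 1 − x.
78.9183·x + 80.9163·(1 − x) = 79.90351
(78.9183 − 80.9163)·x = 79.90351 − 80.9163
x = -1.01279 / -1.9980 = 0.50690 → 50.690% Br-79, 49.310% Br-81.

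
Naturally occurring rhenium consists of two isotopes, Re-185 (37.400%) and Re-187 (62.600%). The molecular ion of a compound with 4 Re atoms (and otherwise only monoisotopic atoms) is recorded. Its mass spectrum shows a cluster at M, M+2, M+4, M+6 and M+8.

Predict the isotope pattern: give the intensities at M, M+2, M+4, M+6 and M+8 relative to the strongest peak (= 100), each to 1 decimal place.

The 4 Re atoms are independent, so intensities follow the terms of (0.37400 + 0.62600)^4.
P(M) = 0.37400^4 = 0.019565
P(M+2) = 4 × 0.37400^3 × 0.62600^1 = 0.130993
P(M+4) = 6 × 0.37400^2 × 0.62600^2 = 0.328884
P(M+6) = 4 × 0.37400^1 × 0.62600^3 = 0.366990
P(M+8) = 0.62600^4 = 0.153567
The M+6 peak is largest (0.366990); scaling to 100 gives 5.3 : 35.7 : 89.6 : 100.0 : 41.8.

5.3 : 35.7 : 89.6 : 100.0 : 41.8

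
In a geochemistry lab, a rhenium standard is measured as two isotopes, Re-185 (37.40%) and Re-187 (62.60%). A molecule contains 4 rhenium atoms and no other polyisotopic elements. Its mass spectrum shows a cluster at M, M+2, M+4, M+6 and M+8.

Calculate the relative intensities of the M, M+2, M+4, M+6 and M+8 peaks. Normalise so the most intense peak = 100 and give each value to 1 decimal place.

Each Re atom is independently Re-185 (p = 0.3740) or Re-187 (q = 0.6260); the cluster is the binomial expansion (p + q)^4.
P(M) = 0.3740^4 = 0.019565
P(M+2) = 4 × 0.3740^3 × 0.6260^1 = 0.130993
P(M+4) = 6 × 0.3740^2 × 0.6260^2 = 0.328884
P(M+6) = 4 × 0.3740^1 × 0.6260^3 = 0.366990
P(M+8) = 0.6260^4 = 0.153567
The M+6 peak is largest (0.366990); scaling to 100 gives 5.3 : 35.7 : 89.6 : 100.0 : 41.8.

5.3 : 35.7 : 89.6 : 100.0 : 41.8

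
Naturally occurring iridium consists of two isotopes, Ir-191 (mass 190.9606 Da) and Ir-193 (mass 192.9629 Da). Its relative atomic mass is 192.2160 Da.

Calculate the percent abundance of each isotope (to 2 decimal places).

Let x be the fractional abundance of Ir-191; then Ir-193 has abundance 1 − x.
190.9606·x + 192.9629·(1 − x) = 192.2160
(190.9606 − 192.9629)·x = 192.2160 − 192.9629
x = -0.7469 / -2.0023 = 0.37302 → 37.30% Ir-191, 62.70% Ir-193.

Ir-191: 37.30%, Ir-193: 62.70%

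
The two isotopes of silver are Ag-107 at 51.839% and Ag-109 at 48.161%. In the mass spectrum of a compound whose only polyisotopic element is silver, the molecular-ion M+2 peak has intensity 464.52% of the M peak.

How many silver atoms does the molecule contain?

5

The M+2/M ratio from n Ag atoms is n · q/p = n · 0.48161/0.51839.
n = 4.6452 × 0.51839/0.48161 = 5.00 ≈ 5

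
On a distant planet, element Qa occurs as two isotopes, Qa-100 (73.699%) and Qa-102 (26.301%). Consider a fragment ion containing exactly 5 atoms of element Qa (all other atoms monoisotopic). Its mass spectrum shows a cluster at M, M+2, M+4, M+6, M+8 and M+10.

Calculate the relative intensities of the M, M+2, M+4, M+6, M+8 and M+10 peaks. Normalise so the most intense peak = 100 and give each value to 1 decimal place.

56.0 : 100.0 : 71.4 : 25.5 : 4.5 : 0.3

The 5 Qa atoms are independent, so intensities follow the terms of (0.73699 + 0.26301)^5.
P(M) = 0.73699^5 = 0.217424
P(M+2) = 5 × 0.73699^4 × 0.26301^1 = 0.387962
P(M+4) = 10 × 0.73699^3 × 0.26301^2 = 0.276904
P(M+6) = 10 × 0.73699^2 × 0.26301^3 = 0.098819
P(M+8) = 5 × 0.73699^1 × 0.26301^4 = 0.017633
P(M+10) = 0.26301^5 = 0.001259
The M+2 peak is largest (0.387962); scaling to 100 gives 56.0 : 100.0 : 71.4 : 25.5 : 4.5 : 0.3.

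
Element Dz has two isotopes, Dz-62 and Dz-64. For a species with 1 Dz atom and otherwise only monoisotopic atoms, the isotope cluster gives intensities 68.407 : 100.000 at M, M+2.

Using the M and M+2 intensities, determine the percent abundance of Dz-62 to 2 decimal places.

Write p for the Dz-62 fraction. I(M+2)/I(M) = [C(1,1)·p^0·(1−p)] / p^1 = 1·(1−p)/p = 100.000/68.407 = 1.4618
(1−p)/p = 1.4618/1 = 1.4618  ⇒  p = 1/(1 + 1.4618) = 0.4062
Dz-62: 40.62%, Dz-64: 59.38%.

40.62%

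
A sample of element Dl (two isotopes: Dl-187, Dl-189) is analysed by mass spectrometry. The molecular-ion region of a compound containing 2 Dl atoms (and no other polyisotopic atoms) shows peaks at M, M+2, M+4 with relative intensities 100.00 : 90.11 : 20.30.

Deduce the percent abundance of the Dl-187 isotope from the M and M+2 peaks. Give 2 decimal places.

Write p for the Dl-187 fraction. I(M+2)/I(M) = [C(2,1)·p^1·(1−p)] / p^2 = 2·(1−p)/p = 90.11/100.00 = 0.9011
(1−p)/p = 0.9011/2 = 0.4506  ⇒  p = 1/(1 + 0.4506) = 0.6894
Dl-187: 68.94%, Dl-189: 31.06%.

68.94%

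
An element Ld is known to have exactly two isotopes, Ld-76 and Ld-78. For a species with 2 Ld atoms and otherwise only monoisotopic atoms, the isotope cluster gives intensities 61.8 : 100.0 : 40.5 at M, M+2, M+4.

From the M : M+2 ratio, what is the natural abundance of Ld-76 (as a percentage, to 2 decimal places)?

55.28%

If p is the fraction of Ld that is Ld-76, then I(M+2)/I(M) = [C(2,1)·p^1·(1−p)] / p^2 = 2·(1−p)/p = 100.0/61.8 = 1.6181
(1−p)/p = 1.6181/2 = 0.8091  ⇒  p = 1/(1 + 0.8091) = 0.5528
Ld-76: 55.28%, Ld-78: 44.72%.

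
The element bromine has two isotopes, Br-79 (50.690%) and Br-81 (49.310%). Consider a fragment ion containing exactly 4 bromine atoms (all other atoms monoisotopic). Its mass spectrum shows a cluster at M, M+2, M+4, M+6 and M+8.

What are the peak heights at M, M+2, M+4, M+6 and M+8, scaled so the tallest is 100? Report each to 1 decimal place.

Each Br atom is independently Br-79 (p = 0.50690) or Br-81 (q = 0.49310); the cluster is the binomial expansion (p + q)^4.
P(M) = 0.50690^4 = 0.066022
P(M+2) = 4 × 0.50690^3 × 0.49310^1 = 0.256899
P(M+4) = 6 × 0.50690^2 × 0.49310^2 = 0.374857
P(M+6) = 4 × 0.50690^1 × 0.49310^3 = 0.243101
P(M+8) = 0.49310^4 = 0.059121
The M+4 peak is largest (0.374857); scaling to 100 gives 17.6 : 68.5 : 100.0 : 64.9 : 15.8.

17.6 : 68.5 : 100.0 : 64.9 : 15.8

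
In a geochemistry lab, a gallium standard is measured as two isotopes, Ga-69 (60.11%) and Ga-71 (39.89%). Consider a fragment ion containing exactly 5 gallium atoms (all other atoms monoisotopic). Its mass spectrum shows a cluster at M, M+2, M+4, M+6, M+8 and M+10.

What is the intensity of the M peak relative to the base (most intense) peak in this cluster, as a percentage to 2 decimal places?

(0.6011 + 0.3989)^5 gives M 0.0785, M+2 0.2604, M+4 0.3456, M+6 0.2293, M+8 0.0761, M+10 0.0101; the largest is M+4.
P(M+4) = C(5,2) × 0.6011^3 × 0.3989^2 = 10 × 0.21719018 × 0.15912121 = 0.345596 (base)
P(M) = C(5,0) × 0.6011^5 × 0.3989^0 = 1 × 0.07847542 × 1.0000 = 0.078475
Relative intensity = 0.078475 / 0.345596 × 100 = 22.71

22.71%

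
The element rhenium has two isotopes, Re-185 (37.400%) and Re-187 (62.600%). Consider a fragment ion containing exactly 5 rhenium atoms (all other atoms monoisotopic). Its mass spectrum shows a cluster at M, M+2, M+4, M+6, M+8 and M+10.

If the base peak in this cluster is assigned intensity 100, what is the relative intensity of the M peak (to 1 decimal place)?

2.1

(0.37400 + 0.62600)^5 gives M 0.0073, M+2 0.0612, M+4 0.2050, M+6 0.3431, M+8 0.2872, M+10 0.0961; the largest is M+6.
P(M+6) = C(5,3) × 0.37400^2 × 0.62600^3 = 10 × 0.139876 × 0.24531438 = 0.343136 (base)
P(M) = C(5,0) × 0.37400^5 × 0.62600^0 = 1 × 0.00731742 × 1.0000 = 0.007317
Relative intensity = 0.007317 / 0.343136 × 100 = 2.1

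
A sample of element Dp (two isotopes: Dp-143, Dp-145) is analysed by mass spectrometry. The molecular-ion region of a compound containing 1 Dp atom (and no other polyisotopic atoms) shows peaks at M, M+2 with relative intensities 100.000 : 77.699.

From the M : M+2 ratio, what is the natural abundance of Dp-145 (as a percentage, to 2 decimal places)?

43.73%

Write p for the Dp-143 fraction. I(M+2)/I(M) = [C(1,1)·p^0·(1−p)] / p^1 = 1·(1−p)/p = 77.699/100.000 = 0.7770
(1−p)/p = 0.7770/1 = 0.7770  ⇒  p = 1/(1 + 0.7770) = 0.5627
Dp-143: 56.27%, Dp-145: 43.73%.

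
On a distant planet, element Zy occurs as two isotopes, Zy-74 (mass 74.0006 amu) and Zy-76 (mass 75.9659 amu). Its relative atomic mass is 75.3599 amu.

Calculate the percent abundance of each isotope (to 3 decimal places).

Zy-74: 30.835%, Zy-76: 69.165%

Let x be the fractional abundance of Zy-74; then Zy-76 has abundance 1 − x.
74.0006·x + 75.9659·(1 − x) = 75.3599
(74.0006 − 75.9659)·x = 75.3599 − 75.9659
x = -0.6060 / -1.9653 = 0.30835 → 30.835% Zy-74, 69.165% Zy-76.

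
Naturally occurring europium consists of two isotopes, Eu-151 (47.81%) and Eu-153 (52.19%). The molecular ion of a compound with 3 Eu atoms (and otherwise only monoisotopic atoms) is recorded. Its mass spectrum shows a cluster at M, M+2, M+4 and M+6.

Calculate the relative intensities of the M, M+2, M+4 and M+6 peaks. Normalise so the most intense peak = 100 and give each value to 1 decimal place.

28.0 : 91.6 : 100.0 : 36.4

Each Eu atom is independently Eu-151 (p = 0.4781) or Eu-153 (q = 0.5219); the cluster is the binomial expansion (p + q)^3.
P(M) = 0.4781^3 = 0.109284
P(M+2) = 3 × 0.4781^2 × 0.5219^1 = 0.357887
P(M+4) = 3 × 0.4781^1 × 0.5219^2 = 0.390674
P(M+6) = 0.5219^3 = 0.142155
The M+4 peak is largest (0.390674); scaling to 100 gives 28.0 : 91.6 : 100.0 : 36.4.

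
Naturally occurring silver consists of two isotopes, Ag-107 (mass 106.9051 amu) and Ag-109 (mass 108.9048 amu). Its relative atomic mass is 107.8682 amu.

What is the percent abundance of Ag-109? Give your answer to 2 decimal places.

With x = fraction of Ag-107 (so Ag-109 is 1 − x):
106.9051·x + 108.9048·(1 − x) = 107.8682
(106.9051 − 108.9048)·x = 107.8682 − 108.9048
x = -1.0366 / -1.9997 = 0.51838 → 51.84% Ag-107, 48.16% Ag-109.

48.16%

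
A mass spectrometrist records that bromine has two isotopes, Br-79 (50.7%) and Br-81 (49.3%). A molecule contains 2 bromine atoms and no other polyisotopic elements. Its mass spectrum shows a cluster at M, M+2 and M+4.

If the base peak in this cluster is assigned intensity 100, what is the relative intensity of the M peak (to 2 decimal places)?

51.42

Term probabilities: M 0.2570, M+2 0.4999, M+4 0.2430. Base peak = M+2.
P(M+2) = C(2,1) × 0.507^1 × 0.493^1 = 2 × 0.5070 × 0.4930 = 0.499902 (base)
P(M) = C(2,0) × 0.507^2 × 0.493^0 = 1 × 0.257049 × 1.0000 = 0.257049
Relative intensity = 0.257049 / 0.499902 × 100 = 51.42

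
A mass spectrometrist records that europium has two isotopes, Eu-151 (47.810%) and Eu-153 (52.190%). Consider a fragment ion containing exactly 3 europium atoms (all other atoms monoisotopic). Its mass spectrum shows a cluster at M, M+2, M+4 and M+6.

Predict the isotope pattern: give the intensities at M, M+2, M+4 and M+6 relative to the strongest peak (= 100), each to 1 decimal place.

28.0 : 91.6 : 100.0 : 36.4

Each Eu atom is independently Eu-151 (p = 0.47810) or Eu-153 (q = 0.52190); the cluster is the binomial expansion (p + q)^3.
P(M) = 0.47810^3 = 0.109284
P(M+2) = 3 × 0.47810^2 × 0.52190^1 = 0.357887
P(M+4) = 3 × 0.47810^1 × 0.52190^2 = 0.390674
P(M+6) = 0.52190^3 = 0.142155
The M+4 peak is largest (0.390674); scaling to 100 gives 28.0 : 91.6 : 100.0 : 36.4.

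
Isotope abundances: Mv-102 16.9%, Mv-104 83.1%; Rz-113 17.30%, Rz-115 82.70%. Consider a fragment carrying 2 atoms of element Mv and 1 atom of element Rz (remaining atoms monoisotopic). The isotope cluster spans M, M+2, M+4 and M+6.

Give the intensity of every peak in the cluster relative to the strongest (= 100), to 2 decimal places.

Element Mv pattern (n=2): 0.028561 : 0.280878 : 0.690561
Element Rz pattern (n=1): 0.1730 : 0.8270
Convolve the two distributions (both contribute in 2-u steps):
  M: 0.028561×0.1730 = 0.004941
  M+2: 0.028561×0.8270 + 0.280878×0.1730 = 0.072212
  M+4: 0.280878×0.8270 + 0.690561×0.1730 = 0.351753
  M+6: 0.690561×0.8270 = 0.571094
Scale to base peak (0.571094) = 100: 0.87 : 12.64 : 61.59 : 100.00

0.87 : 12.64 : 61.59 : 100.00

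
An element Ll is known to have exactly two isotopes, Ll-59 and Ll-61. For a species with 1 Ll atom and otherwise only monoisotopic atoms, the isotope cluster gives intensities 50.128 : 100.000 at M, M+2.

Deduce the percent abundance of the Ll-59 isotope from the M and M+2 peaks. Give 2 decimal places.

33.39%

If p is the fraction of Ll that is Ll-59, then I(M+2)/I(M) = [C(1,1)·p^0·(1−p)] / p^1 = 1·(1−p)/p = 100.000/50.128 = 1.9949
(1−p)/p = 1.9949/1 = 1.9949  ⇒  p = 1/(1 + 1.9949) = 0.3339
Ll-59: 33.39%, Ll-61: 66.61%.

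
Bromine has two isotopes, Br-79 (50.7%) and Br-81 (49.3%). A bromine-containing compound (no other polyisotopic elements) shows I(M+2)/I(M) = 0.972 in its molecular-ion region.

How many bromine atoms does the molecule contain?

With n Br atoms, P(M+2)/P(M) = C(n,1)·p^(n−1)q / p^n = n·q/p = n · 0.493/0.507.
n = 0.972 × 0.507/0.493 = 1.00 ≈ 1

1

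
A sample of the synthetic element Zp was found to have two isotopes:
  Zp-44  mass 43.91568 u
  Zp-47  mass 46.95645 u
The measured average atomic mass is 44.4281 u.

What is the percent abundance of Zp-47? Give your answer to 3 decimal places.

With x = fraction of Zp-44 (so Zp-47 is 1 − x):
43.91568·x + 46.95645·(1 − x) = 44.4281
(43.91568 − 46.95645)·x = 44.4281 − 46.95645
x = -2.52835 / -3.04077 = 0.83148 → 83.148% Zp-44, 16.852% Zp-47.

16.852%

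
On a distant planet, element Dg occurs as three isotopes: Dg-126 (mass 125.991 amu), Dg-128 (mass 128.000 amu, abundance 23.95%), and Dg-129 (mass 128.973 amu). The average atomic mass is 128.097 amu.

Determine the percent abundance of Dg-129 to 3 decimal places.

Let x and y be the fractions of Dg-126 and Dg-129. Then x + y = 1 − 0.2395 = 0.7605 and 125.991x + 128.973y = 128.097 − 0.2395×128.000 = 97.4410.
Substituting: 125.991x + 128.973(0.7605 − x) = 97.4410
(125.991 − 128.973)x = -0.6429665  ⇒  x = 0.21562, y = 0.54488
Dg-126: 21.562%, Dg-129: 54.488%.

54.488%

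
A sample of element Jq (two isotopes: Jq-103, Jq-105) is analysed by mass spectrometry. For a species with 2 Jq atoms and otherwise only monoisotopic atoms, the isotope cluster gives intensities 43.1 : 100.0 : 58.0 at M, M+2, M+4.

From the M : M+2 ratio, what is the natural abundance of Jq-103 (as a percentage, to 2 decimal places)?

46.29%

If p is the fraction of Jq that is Jq-103, then I(M+2)/I(M) = [C(2,1)·p^1·(1−p)] / p^2 = 2·(1−p)/p = 100.0/43.1 = 2.3202
(1−p)/p = 2.3202/2 = 1.1601  ⇒  p = 1/(1 + 1.1601) = 0.4629
Jq-103: 46.29%, Jq-105: 53.71%.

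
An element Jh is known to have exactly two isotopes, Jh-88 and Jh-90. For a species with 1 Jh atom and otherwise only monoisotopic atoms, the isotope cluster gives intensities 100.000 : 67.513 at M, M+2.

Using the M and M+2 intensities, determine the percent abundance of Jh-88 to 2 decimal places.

59.70%

Let p = fractional abundance of Jh-88. I(M+2)/I(M) = [C(1,1)·p^0·(1−p)] / p^1 = 1·(1−p)/p = 67.513/100.000 = 0.6751
(1−p)/p = 0.6751/1 = 0.6751  ⇒  p = 1/(1 + 0.6751) = 0.5970
Jh-88: 59.70%, Jh-90: 40.30%.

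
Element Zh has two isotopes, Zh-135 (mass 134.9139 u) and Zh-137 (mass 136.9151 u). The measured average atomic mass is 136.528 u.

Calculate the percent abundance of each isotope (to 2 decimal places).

Zh-135: 19.34%, Zh-137: 80.66%

Writing the weighted mean with unknown fraction x of Zh-135:
134.9139·x + 136.9151·(1 − x) = 136.528
(134.9139 − 136.9151)·x = 136.528 − 136.9151
x = -0.3871 / -2.0012 = 0.19343 → 19.34% Zh-135, 80.66% Zh-137.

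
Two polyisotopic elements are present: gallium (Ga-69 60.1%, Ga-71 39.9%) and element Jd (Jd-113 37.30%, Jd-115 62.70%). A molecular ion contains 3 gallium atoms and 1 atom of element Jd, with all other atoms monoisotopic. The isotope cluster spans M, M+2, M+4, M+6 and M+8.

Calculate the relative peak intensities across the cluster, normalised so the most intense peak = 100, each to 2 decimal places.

Gallium pattern (n=3): 0.2170818 : 0.4323576 : 0.2870394 : 0.0635212
Element Jd pattern (n=1): 0.3730 : 0.6270
Convolve the two distributions (both contribute in 2-u steps):
  M: 0.2170818×0.3730 = 0.080972
  M+2: 0.2170818×0.6270 + 0.4323576×0.3730 = 0.297380
  M+4: 0.4323576×0.6270 + 0.2870394×0.3730 = 0.378154
  M+6: 0.2870394×0.6270 + 0.0635212×0.3730 = 0.203667
  M+8: 0.0635212×0.6270 = 0.039828
Scale to base peak (0.378154) = 100: 21.41 : 78.64 : 100.00 : 53.86 : 10.53

21.41 : 78.64 : 100.00 : 53.86 : 10.53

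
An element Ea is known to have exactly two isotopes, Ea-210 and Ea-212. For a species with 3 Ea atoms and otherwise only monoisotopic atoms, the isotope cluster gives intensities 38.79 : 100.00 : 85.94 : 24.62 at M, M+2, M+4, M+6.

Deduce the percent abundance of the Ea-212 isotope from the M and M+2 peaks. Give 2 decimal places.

If p is the fraction of Ea that is Ea-210, then I(M+2)/I(M) = [C(3,1)·p^2·(1−p)] / p^3 = 3·(1−p)/p = 100.00/38.79 = 2.5780
(1−p)/p = 2.5780/3 = 0.8593  ⇒  p = 1/(1 + 0.8593) = 0.5378
Ea-210: 53.78%, Ea-212: 46.22%.

46.22%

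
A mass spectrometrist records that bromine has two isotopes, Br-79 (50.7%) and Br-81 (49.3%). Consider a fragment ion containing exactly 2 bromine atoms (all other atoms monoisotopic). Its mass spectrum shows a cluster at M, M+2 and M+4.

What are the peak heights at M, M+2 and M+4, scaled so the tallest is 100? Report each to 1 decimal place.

51.4 : 100.0 : 48.6

The 2 Br atoms are independent, so intensities follow the terms of (0.507 + 0.493)^2.
P(M) = 0.507^2 = 0.257049
P(M+2) = 2 × 0.507^1 × 0.493^1 = 0.499902
P(M+4) = 0.493^2 = 0.243049
The M+2 peak is largest (0.499902); scaling to 100 gives 51.4 : 100.0 : 48.6.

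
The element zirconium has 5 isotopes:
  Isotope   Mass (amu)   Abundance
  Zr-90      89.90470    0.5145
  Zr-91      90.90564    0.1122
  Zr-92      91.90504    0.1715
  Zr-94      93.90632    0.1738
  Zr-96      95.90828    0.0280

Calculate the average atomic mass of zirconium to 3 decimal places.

91.224 amu

The abundance-weighted mean is 0.5145 × 89.90470 + 0.1122 × 90.90564 + 0.1715 × 91.90504 + 0.1738 × 93.90632 + 0.0280 × 95.90828
= 46.255968 + 10.199613 + 15.761714 + 16.320918 + 2.685432 = 91.223645 amu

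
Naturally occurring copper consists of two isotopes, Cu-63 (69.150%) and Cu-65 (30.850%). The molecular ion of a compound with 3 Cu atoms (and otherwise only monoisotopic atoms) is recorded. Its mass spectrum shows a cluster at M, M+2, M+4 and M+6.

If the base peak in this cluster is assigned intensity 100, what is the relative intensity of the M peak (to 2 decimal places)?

74.72

(0.69150 + 0.30850)^3 gives M 0.3307, M+2 0.4425, M+4 0.1974, M+6 0.0294; the largest is M+2.
P(M+2) = C(3,1) × 0.69150^2 × 0.30850^1 = 3 × 0.47817225 × 0.3085 = 0.442548 (base)
P(M) = C(3,0) × 0.69150^3 × 0.30850^0 = 1 × 0.33065611 × 1.0000 = 0.330656
Relative intensity = 0.330656 / 0.442548 × 100 = 74.72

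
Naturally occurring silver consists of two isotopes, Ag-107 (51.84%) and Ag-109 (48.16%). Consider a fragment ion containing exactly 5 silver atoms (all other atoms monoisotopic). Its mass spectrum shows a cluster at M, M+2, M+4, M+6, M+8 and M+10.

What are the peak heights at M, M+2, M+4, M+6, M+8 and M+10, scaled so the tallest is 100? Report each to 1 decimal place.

Expanding (0.5184 + 0.4816)^5:
P(M) = 0.5184^5 = 0.037439
P(M+2) = 5 × 0.5184^4 × 0.4816^1 = 0.173907
P(M+4) = 10 × 0.5184^3 × 0.4816^2 = 0.323123
P(M+6) = 10 × 0.5184^2 × 0.4816^3 = 0.300185
P(M+8) = 5 × 0.5184^1 × 0.4816^4 = 0.139438
P(M+10) = 0.4816^5 = 0.025908
The M+4 peak is largest (0.323123); scaling to 100 gives 11.6 : 53.8 : 100.0 : 92.9 : 43.2 : 8.0.

11.6 : 53.8 : 100.0 : 92.9 : 43.2 : 8.0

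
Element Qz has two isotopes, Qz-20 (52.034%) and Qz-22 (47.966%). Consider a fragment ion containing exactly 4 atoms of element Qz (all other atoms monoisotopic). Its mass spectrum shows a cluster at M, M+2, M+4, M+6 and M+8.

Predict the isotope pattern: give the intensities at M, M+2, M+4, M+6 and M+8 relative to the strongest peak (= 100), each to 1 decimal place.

19.6 : 72.3 : 100.0 : 61.5 : 14.2

Expanding (0.52034 + 0.47966)^4:
P(M) = 0.52034^4 = 0.073308
P(M+2) = 4 × 0.52034^3 × 0.47966^1 = 0.270306
P(M+4) = 6 × 0.52034^2 × 0.47966^2 = 0.373760
P(M+6) = 4 × 0.52034^1 × 0.47966^3 = 0.229693
P(M+8) = 0.47966^4 = 0.052934
The M+4 peak is largest (0.373760); scaling to 100 gives 19.6 : 72.3 : 100.0 : 61.5 : 14.2.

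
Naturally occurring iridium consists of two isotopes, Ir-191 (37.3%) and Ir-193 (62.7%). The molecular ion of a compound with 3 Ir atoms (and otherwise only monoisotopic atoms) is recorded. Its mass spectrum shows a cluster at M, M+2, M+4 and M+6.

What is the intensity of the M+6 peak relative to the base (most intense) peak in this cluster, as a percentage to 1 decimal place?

Term probabilities: M 0.0519, M+2 0.2617, M+4 0.4399, M+6 0.2465. Base peak = M+4.
P(M+4) = C(3,2) × 0.373^1 × 0.627^2 = 3 × 0.3730 × 0.393129 = 0.439911 (base)
P(M+6) = C(3,3) × 0.373^0 × 0.627^3 = 1 × 1.0000 × 0.24649188 = 0.246492
Relative intensity = 0.246492 / 0.439911 × 100 = 56.0

56.0%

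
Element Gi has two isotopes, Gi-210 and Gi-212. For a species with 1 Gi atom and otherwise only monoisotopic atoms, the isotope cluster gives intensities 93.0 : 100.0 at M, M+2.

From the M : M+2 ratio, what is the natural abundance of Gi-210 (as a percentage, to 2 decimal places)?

48.19%

If p is the fraction of Gi that is Gi-210, then I(M+2)/I(M) = [C(1,1)·p^0·(1−p)] / p^1 = 1·(1−p)/p = 100.0/93.0 = 1.0753
(1−p)/p = 1.0753/1 = 1.0753  ⇒  p = 1/(1 + 1.0753) = 0.4819
Gi-210: 48.19%, Gi-212: 51.81%.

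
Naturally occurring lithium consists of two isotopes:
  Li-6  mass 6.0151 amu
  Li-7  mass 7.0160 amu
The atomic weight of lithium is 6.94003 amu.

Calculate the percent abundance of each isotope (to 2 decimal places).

Li-6: 7.59%, Li-7: 92.41%

Let x be the fractional abundance of Li-6; then Li-7 has abundance 1 − x.
6.0151·x + 7.0160·(1 − x) = 6.94003
(6.0151 − 7.0160)·x = 6.94003 − 7.0160
x = -0.07597 / -1.0009 = 0.07590 → 7.59% Li-6, 92.41% Li-7.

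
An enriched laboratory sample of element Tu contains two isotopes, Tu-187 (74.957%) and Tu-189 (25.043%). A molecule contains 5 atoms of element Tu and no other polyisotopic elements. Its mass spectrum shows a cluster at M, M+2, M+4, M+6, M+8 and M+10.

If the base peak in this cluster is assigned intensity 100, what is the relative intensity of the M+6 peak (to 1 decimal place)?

22.3

Binomial terms of (0.74957 + 0.25043)^5: M 0.2366, M+2 0.3953, M+4 0.2641, M+6 0.0882, M+8 0.0147, M+10 0.0010 → M+2 is the base peak.
P(M+2) = C(5,1) × 0.74957^4 × 0.25043^1 = 5 × 0.31568125 × 0.25043 = 0.395280 (base)
P(M+6) = C(5,3) × 0.74957^2 × 0.25043^3 = 10 × 0.56185518 × 0.01570576 = 0.088244
Relative intensity = 0.088244 / 0.395280 × 100 = 22.3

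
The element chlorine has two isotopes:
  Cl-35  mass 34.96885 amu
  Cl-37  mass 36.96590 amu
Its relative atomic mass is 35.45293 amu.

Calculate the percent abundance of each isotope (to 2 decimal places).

Writing the weighted mean with unknown fraction x of Cl-35:
34.96885·x + 36.96590·(1 − x) = 35.45293
(34.96885 − 36.96590)·x = 35.45293 − 36.96590
x = -1.51297 / -1.99705 = 0.75760 → 75.76% Cl-35, 24.24% Cl-37.

Cl-35: 75.76%, Cl-37: 24.24%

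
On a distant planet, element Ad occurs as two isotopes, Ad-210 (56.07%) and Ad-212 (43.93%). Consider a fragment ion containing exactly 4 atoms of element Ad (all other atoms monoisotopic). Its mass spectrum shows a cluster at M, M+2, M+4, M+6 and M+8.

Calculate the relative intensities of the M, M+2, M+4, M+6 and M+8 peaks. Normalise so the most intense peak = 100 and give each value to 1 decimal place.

27.2 : 85.1 : 100.0 : 52.2 : 10.2

The 4 Ad atoms are independent, so intensities follow the terms of (0.5607 + 0.4393)^4.
P(M) = 0.5607^4 = 0.098838
P(M+2) = 4 × 0.5607^3 × 0.4393^1 = 0.309751
P(M+4) = 6 × 0.5607^2 × 0.4393^2 = 0.364028
P(M+6) = 4 × 0.5607^1 × 0.4393^3 = 0.190140
P(M+8) = 0.4393^4 = 0.037243
The M+4 peak is largest (0.364028); scaling to 100 gives 27.2 : 85.1 : 100.0 : 52.2 : 10.2.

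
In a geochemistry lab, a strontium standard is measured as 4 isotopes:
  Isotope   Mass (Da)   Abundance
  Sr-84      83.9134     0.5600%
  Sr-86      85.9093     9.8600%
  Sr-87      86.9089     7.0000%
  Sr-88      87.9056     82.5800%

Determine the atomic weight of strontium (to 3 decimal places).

87.617 Da

Average mass = Σ (abundance × isotope mass) = 0.005600 × 83.9134 + 0.098600 × 85.9093 + 0.070000 × 86.9089 + 0.825800 × 87.9056
= 0.46992 + 8.47066 + 6.08362 + 72.59244 = 87.61664 Da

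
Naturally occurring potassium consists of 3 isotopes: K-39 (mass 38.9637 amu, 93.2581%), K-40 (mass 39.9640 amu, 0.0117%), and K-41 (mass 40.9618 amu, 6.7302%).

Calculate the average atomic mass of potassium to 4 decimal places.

Average mass = Σ (abundance × isotope mass) = 0.932581 × 38.9637 + 0.000117 × 39.9640 + 0.067302 × 40.9618
= 36.33681 + 0.00468 + 2.75681 = 39.09830 amu

39.0983 amu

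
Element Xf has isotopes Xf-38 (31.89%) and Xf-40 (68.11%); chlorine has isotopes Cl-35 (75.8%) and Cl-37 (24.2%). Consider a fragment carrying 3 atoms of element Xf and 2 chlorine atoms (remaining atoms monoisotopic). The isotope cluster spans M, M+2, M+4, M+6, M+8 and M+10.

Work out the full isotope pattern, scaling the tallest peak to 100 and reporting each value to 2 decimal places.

Element Xf pattern (n=3): 0.03243124 : 0.20779791 : 0.44381046 : 0.31596039
Chlorine pattern (n=2): 0.574564 : 0.366872 : 0.058564
Convolve the two distributions (both contribute in 2-u steps):
  M: 0.03243124×0.574564 = 0.018634
  M+2: 0.03243124×0.366872 + 0.20779791×0.574564 = 0.131291
  M+4: 0.03243124×0.058564 + 0.20779791×0.366872 + 0.44381046×0.574564 = 0.333132
  M+6: 0.20779791×0.058564 + 0.44381046×0.366872 + 0.31596039×0.574564 = 0.356531
  M+8: 0.44381046×0.058564 + 0.31596039×0.366872 = 0.141908
  M+10: 0.31596039×0.058564 = 0.018504
Scale to base peak (0.356531) = 100: 5.23 : 36.82 : 93.44 : 100.00 : 39.80 : 5.19

5.23 : 36.82 : 93.44 : 100.00 : 39.80 : 5.19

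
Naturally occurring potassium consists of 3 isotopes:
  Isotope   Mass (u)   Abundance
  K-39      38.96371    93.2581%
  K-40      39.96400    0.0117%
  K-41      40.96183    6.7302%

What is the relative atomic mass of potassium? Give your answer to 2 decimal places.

39.10 u

Average mass = Σ (abundance × isotope mass) = 0.932581 × 38.96371 + 0.000117 × 39.96400 + 0.067302 × 40.96183
= 36.336816 + 0.004676 + 2.756813 = 39.098305 u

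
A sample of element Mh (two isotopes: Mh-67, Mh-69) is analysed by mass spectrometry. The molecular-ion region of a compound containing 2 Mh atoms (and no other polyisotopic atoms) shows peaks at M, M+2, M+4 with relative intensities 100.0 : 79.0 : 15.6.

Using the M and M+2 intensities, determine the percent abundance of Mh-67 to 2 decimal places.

71.68%

If p is the fraction of Mh that is Mh-67, then I(M+2)/I(M) = [C(2,1)·p^1·(1−p)] / p^2 = 2·(1−p)/p = 79.0/100.0 = 0.7900
(1−p)/p = 0.7900/2 = 0.3950  ⇒  p = 1/(1 + 0.3950) = 0.7168
Mh-67: 71.68%, Mh-69: 28.32%.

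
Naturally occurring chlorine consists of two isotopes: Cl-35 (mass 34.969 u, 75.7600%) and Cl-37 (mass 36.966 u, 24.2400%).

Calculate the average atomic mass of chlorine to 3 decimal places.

35.453 u

Ar = Σ fᵢ·mᵢ = 0.757600 × 34.969 + 0.242400 × 36.966
= 26.4925 + 8.9606 = 35.4531 u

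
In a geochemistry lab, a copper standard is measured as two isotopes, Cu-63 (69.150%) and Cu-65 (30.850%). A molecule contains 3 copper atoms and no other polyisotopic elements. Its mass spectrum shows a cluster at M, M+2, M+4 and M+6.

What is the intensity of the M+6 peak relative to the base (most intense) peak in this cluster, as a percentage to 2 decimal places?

Term probabilities: M 0.3307, M+2 0.4425, M+4 0.1974, M+6 0.0294. Base peak = M+2.
P(M+2) = C(3,1) × 0.69150^2 × 0.30850^1 = 3 × 0.47817225 × 0.3085 = 0.442548 (base)
P(M+6) = C(3,3) × 0.69150^0 × 0.30850^3 = 1 × 1.0000 × 0.02936064 = 0.029361
Relative intensity = 0.029361 / 0.442548 × 100 = 6.63

6.63%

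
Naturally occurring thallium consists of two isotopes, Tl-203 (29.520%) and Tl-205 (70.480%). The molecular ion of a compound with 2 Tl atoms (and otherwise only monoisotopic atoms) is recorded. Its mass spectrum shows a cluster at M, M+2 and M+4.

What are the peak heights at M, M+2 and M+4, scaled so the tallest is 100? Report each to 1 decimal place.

The 2 Tl atoms are independent, so intensities follow the terms of (0.29520 + 0.70480)^2.
P(M) = 0.29520^2 = 0.087143
P(M+2) = 2 × 0.29520^1 × 0.70480^1 = 0.416114
P(M+4) = 0.70480^2 = 0.496743
The M+4 peak is largest (0.496743); scaling to 100 gives 17.5 : 83.8 : 100.0.

17.5 : 83.8 : 100.0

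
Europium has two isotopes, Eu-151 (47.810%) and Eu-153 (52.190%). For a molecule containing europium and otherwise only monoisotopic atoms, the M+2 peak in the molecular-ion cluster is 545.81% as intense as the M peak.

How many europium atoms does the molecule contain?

The M+2/M ratio from n Eu atoms is n · q/p = n · 0.52190/0.47810.
n = 5.4581 × 0.47810/0.52190 = 5.00 ≈ 5

5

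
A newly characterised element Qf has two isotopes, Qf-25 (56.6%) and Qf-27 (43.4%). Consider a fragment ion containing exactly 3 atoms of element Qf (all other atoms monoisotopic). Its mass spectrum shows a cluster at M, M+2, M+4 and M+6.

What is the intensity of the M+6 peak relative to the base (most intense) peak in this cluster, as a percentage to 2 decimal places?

19.60%

Term probabilities: M 0.1813, M+2 0.4171, M+4 0.3198, M+6 0.0817. Base peak = M+2.
P(M+2) = C(3,1) × 0.566^2 × 0.434^1 = 3 × 0.320356 × 0.4340 = 0.417104 (base)
P(M+6) = C(3,3) × 0.566^0 × 0.434^3 = 1 × 1.0000 × 0.0817465 = 0.081747
Relative intensity = 0.081747 / 0.417104 × 100 = 19.60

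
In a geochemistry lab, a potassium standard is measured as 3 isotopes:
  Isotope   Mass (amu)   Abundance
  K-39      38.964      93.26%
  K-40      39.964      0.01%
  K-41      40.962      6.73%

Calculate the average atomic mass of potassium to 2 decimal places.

39.10 amu

Ar = Σ fᵢ·mᵢ = 0.9326 × 38.964 + 0.0001 × 39.964 + 0.0673 × 40.962
= 36.3378 + 0.0040 + 2.7567 = 39.0985 amu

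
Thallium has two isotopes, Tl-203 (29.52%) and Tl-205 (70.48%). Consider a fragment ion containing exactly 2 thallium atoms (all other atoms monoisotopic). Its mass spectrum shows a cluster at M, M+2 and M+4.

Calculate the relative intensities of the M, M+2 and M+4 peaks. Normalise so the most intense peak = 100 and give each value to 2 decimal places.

17.54 : 83.77 : 100.00

Each Tl atom is independently Tl-203 (p = 0.2952) or Tl-205 (q = 0.7048); the cluster is the binomial expansion (p + q)^2.
P(M) = 0.2952^2 = 0.087143
P(M+2) = 2 × 0.2952^1 × 0.7048^1 = 0.416114
P(M+4) = 0.7048^2 = 0.496743
The M+4 peak is largest (0.496743); scaling to 100 gives 17.54 : 83.77 : 100.00.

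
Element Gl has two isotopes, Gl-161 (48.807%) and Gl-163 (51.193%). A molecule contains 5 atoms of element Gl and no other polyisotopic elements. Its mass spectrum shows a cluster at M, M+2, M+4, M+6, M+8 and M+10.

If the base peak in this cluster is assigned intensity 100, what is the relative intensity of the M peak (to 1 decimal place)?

8.7

Binomial terms of (0.48807 + 0.51193)^5: M 0.0277, M+2 0.1452, M+4 0.3047, M+6 0.3196, M+8 0.1676, M+10 0.0352 → M+6 is the base peak.
P(M+6) = C(5,3) × 0.48807^2 × 0.51193^3 = 10 × 0.23821232 × 0.13416269 = 0.319592 (base)
P(M) = C(5,0) × 0.48807^5 × 0.51193^0 = 1 × 0.02769559 × 1.0000 = 0.027696
Relative intensity = 0.027696 / 0.319592 × 100 = 8.7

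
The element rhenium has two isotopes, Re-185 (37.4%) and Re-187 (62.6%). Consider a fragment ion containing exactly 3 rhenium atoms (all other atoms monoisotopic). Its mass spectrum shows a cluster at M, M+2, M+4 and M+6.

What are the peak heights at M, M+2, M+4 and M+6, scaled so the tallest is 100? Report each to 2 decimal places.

The 3 Re atoms are independent, so intensities follow the terms of (0.374 + 0.626)^3.
P(M) = 0.374^3 = 0.052314
P(M+2) = 3 × 0.374^2 × 0.626^1 = 0.262687
P(M+4) = 3 × 0.374^1 × 0.626^2 = 0.439685
P(M+6) = 0.626^3 = 0.245314
The M+4 peak is largest (0.439685); scaling to 100 gives 11.90 : 59.74 : 100.00 : 55.79.

11.90 : 59.74 : 100.00 : 55.79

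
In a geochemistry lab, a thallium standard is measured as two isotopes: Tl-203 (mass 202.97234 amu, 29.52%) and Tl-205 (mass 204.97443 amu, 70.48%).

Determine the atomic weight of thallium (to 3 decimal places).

204.383 amu

Average mass = Σ (abundance × isotope mass) = 0.2952 × 202.97234 + 0.7048 × 204.97443
= 59.917435 + 144.465978 = 204.383413 amu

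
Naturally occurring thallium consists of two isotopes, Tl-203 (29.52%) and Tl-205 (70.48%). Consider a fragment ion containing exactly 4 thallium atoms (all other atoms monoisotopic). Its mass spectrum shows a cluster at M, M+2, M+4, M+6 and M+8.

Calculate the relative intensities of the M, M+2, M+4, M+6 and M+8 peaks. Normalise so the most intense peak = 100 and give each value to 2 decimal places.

Expanding (0.2952 + 0.7048)^4:
P(M) = 0.2952^4 = 0.007594
P(M+2) = 4 × 0.2952^3 × 0.7048^1 = 0.072523
P(M+4) = 6 × 0.2952^2 × 0.7048^2 = 0.259726
P(M+6) = 4 × 0.2952^1 × 0.7048^3 = 0.413403
P(M+8) = 0.7048^4 = 0.246754
The M+6 peak is largest (0.413403); scaling to 100 gives 1.84 : 17.54 : 62.83 : 100.00 : 59.69.

1.84 : 17.54 : 62.83 : 100.00 : 59.69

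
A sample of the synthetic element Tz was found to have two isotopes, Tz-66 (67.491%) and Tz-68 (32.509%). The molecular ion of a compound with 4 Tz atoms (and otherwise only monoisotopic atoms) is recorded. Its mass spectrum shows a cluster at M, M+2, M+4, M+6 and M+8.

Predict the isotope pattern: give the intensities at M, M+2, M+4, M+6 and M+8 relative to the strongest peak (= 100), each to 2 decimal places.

51.90 : 100.00 : 72.25 : 23.20 : 2.79

Expanding (0.67491 + 0.32509)^4:
P(M) = 0.67491^4 = 0.207483
P(M+2) = 4 × 0.67491^3 × 0.32509^1 = 0.399762
P(M+4) = 6 × 0.67491^2 × 0.32509^2 = 0.288835
P(M+6) = 4 × 0.67491^1 × 0.32509^3 = 0.092751
P(M+8) = 0.32509^4 = 0.011169
The M+2 peak is largest (0.399762); scaling to 100 gives 51.90 : 100.00 : 72.25 : 23.20 : 2.79.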